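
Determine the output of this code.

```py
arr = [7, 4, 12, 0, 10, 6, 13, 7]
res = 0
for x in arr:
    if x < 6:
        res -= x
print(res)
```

-4

x=7: not <6
x=4: <6, res = 0-4 = -4
x=12: not <6
x=0: <6, res = (-4)-0 = -4
x=10: not <6
x=6: not <6
x=13: not <6
x=7: not <6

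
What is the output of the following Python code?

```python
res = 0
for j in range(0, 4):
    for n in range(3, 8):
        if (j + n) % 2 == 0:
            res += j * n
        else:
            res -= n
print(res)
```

30

j=0,n=3: odd sum, res = 0-3 = -3
j=0,n=4: even sum, res = (-3)+0 = -3
j=0,n=5: odd sum, res = (-3)-5 = -8
j=0,n=6: even sum, res = (-8)+0 = -8
j=0,n=7: odd sum, res = (-8)-7 = -15
j=1,n=3: even sum, res = (-15)+3 = -12
j=1,n=4: odd sum, res = (-12)-4 = -16
j=1,n=5: even sum, res = (-16)+5 = -11
j=1,n=6: odd sum, res = (-11)-6 = -17
j=1,n=7: even sum, res = (-17)+7 = -10
j=2,n=3: odd sum, res = (-10)-3 = -13
j=2,n=4: even sum, res = (-13)+8 = -5
j=2,n=5: odd sum, res = (-5)-5 = -10
j=2,n=6: even sum, res = (-10)+12 = 2
j=2,n=7: odd sum, res = 2-7 = -5
j=3,n=3: even sum, res = (-5)+9 = 4
j=3,n=4: odd sum, res = 4-4 = 0
j=3,n=5: even sum, res = 0+15 = 15
j=3,n=6: odd sum, res = 15-6 = 9
j=3,n=7: even sum, res = 9+21 = 30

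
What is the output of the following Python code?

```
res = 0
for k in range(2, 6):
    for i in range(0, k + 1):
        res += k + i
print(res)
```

102

k=2,i=0: res = 0+2 = 2
k=2,i=1: res = 2+3 = 5
k=2,i=2: res = 5+4 = 9
k=3,i=0: res = 9+3 = 12
k=3,i=1: res = 12+4 = 16
k=3,i=2: res = 16+5 = 21
k=3,i=3: res = 21+6 = 27
k=4,i=0: res = 27+4 = 31
k=4,i=1: res = 31+5 = 36
k=4,i=2: res = 36+6 = 42
k=4,i=3: res = 42+7 = 49
k=4,i=4: res = 49+8 = 57
k=5,i=0: res = 57+5 = 62
k=5,i=1: res = 62+6 = 68
k=5,i=2: res = 68+7 = 75
k=5,i=3: res = 75+8 = 83
k=5,i=4: res = 83+9 = 92
k=5,i=5: res = 92+10 = 102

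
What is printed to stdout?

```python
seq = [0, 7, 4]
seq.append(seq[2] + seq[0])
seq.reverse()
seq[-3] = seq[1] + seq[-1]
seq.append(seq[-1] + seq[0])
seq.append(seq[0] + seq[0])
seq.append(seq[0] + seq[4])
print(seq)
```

append seq[2]+seq[0] = 4+0 = 4 → [0, 7, 4, 4]
reverse → [4, 4, 7, 0]
seq[-3] = seq[1]+seq[-1] = 4+0 = 4 → [4, 4, 7, 0]
append seq[-1]+seq[0] = 0+4 = 4 → [4, 4, 7, 0, 4]
append seq[0]+seq[0] = 4+4 = 8 → [4, 4, 7, 0, 4, 8]
append seq[0]+seq[4] = 4+4 = 8 → [4, 4, 7, 0, 4, 8, 8]

[4, 4, 7, 0, 4, 8, 8]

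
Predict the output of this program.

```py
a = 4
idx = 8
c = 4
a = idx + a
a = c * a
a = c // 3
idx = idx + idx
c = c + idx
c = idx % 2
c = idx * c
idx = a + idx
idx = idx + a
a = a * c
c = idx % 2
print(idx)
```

a = 8+4 = 12
a = 4*12 = 48
a = 4//3 = 1
idx = 8+8 = 16
c = 4+16 = 20
c = 16%2 = 0
c = 16*0 = 0
idx = 1+16 = 17
idx = 17+1 = 18
a = 1*0 = 0
c = 18%2 = 0

18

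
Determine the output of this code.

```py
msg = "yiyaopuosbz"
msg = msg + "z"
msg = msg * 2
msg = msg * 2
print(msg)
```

yiyaopuosbzzyiyaopuosbzzyiyaopuosbzzyiyaopuosbzz

+ 'z' → 'yiyaopuosbzz'
repeat ×2 → 'yiyaopuosbzzyiyaopuosbzz'
repeat ×2 → 'yiyaopuosbzzyiyaopuosbzzyiyaopuosbzzyiyaopuosbzz'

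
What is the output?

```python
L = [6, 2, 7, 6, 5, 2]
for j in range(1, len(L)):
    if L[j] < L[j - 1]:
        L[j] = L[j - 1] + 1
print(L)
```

j=1: 2<6, L[1] = 6+1 = 7 → [6, 7, 7, 6, 5, 2]
j=2: 7>=7, unchanged → [6, 7, 7, 6, 5, 2]
j=3: 6<7, L[3] = 7+1 = 8 → [6, 7, 7, 8, 5, 2]
j=4: 5<8, L[4] = 8+1 = 9 → [6, 7, 7, 8, 9, 2]
j=5: 2<9, L[5] = 9+1 = 10 → [6, 7, 7, 8, 9, 10]

[6, 7, 7, 8, 9, 10]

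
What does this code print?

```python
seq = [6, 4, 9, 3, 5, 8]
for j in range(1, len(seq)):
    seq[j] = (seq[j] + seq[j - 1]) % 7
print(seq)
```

j=1: seq[1] = (4+6)%7 = 3 → [6, 3, 9, 3, 5, 8]
j=2: seq[2] = (9+3)%7 = 5 → [6, 3, 5, 3, 5, 8]
j=3: seq[3] = (3+5)%7 = 1 → [6, 3, 5, 1, 5, 8]
j=4: seq[4] = (5+1)%7 = 6 → [6, 3, 5, 1, 6, 8]
j=5: seq[5] = (8+6)%7 = 0 → [6, 3, 5, 1, 6, 0]

[6, 3, 5, 1, 6, 0]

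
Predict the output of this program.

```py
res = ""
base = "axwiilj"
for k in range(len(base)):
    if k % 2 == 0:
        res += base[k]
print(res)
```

awij

k=0: add 'a' → 'a'
k=1: skip
k=2: add 'w' → 'aw'
k=3: skip
k=4: add 'i' → 'awi'
k=5: skip
k=6: add 'j' → 'awij'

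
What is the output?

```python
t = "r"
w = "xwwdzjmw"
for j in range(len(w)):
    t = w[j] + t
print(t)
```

j=0: prepend 'x' → 'xr'
j=1: prepend 'w' → 'wxr'
j=2: prepend 'w' → 'wwxr'
j=3: prepend 'd' → 'dwwxr'
j=4: prepend 'z' → 'zdwwxr'
j=5: prepend 'j' → 'jzdwwxr'
j=6: prepend 'm' → 'mjzdwwxr'
j=7: prepend 'w' → 'wmjzdwwxr'

wmjzdwwxr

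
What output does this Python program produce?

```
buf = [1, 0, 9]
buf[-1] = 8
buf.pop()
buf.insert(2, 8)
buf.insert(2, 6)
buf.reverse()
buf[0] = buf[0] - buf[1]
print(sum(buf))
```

9

buf[-1] = 8 → [1, 0, 8]
pop() removes 8 → [1, 0]
insert 8 at 2 → [1, 0, 8]
insert 6 at 2 → [1, 0, 6, 8]
reverse → [8, 6, 0, 1]
buf[0] = buf[0]-buf[1] = 8-6 = 2 → [2, 6, 0, 1]
sum = 9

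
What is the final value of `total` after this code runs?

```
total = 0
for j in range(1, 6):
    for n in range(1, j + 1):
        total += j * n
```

140

j=1,n=1: total = 0+1 = 1
j=2,n=1: total = 1+2 = 3
j=2,n=2: total = 3+4 = 7
j=3,n=1: total = 7+3 = 10
j=3,n=2: total = 10+6 = 16
j=3,n=3: total = 16+9 = 25
j=4,n=1: total = 25+4 = 29
j=4,n=2: total = 29+8 = 37
j=4,n=3: total = 37+12 = 49
j=4,n=4: total = 49+16 = 65
j=5,n=1: total = 65+5 = 70
j=5,n=2: total = 70+10 = 80
j=5,n=3: total = 80+15 = 95
j=5,n=4: total = 95+20 = 115
j=5,n=5: total = 115+25 = 140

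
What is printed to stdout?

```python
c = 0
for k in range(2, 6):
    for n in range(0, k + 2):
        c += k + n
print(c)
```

134

k=2,n=0: c = 0+2 = 2
k=2,n=1: c = 2+3 = 5
k=2,n=2: c = 5+4 = 9
k=2,n=3: c = 9+5 = 14
k=3,n=0: c = 14+3 = 17
k=3,n=1: c = 17+4 = 21
k=3,n=2: c = 21+5 = 26
k=3,n=3: c = 26+6 = 32
k=3,n=4: c = 32+7 = 39
k=4,n=0: c = 39+4 = 43
k=4,n=1: c = 43+5 = 48
k=4,n=2: c = 48+6 = 54
k=4,n=3: c = 54+7 = 61
k=4,n=4: c = 61+8 = 69
k=4,n=5: c = 69+9 = 78
k=5,n=0: c = 78+5 = 83
k=5,n=1: c = 83+6 = 89
k=5,n=2: c = 89+7 = 96
k=5,n=3: c = 96+8 = 104
k=5,n=4: c = 104+9 = 113
k=5,n=5: c = 113+10 = 123
k=5,n=6: c = 123+11 = 134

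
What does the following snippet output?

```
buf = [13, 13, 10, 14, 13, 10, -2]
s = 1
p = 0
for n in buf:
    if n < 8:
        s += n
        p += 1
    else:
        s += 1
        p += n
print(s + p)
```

79

n=13: not <8, s = 1+1 = 2; p=13
n=13: not <8, s = 2+1 = 3; p=26
n=10: not <8, s = 3+1 = 4; p=36
n=14: not <8, s = 4+1 = 5; p=50
n=13: not <8, s = 5+1 = 6; p=63
n=10: not <8, s = 6+1 = 7; p=73
n=-2: <8, s = 7+(-2) = 5; p=74
s+p = 5+74 = 79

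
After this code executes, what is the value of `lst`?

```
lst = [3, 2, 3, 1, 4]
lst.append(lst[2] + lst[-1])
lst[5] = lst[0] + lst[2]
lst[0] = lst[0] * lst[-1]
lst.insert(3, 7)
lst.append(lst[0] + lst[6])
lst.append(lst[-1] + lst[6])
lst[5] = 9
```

[18, 2, 3, 7, 1, 9, 6, 24, 30]

append lst[2]+lst[-1] = 3+4 = 7 → [3, 2, 3, 1, 4, 7]
lst[5] = lst[0]+lst[2] = 3+3 = 6 → [3, 2, 3, 1, 4, 6]
lst[0] = lst[0]*lst[-1] = 3*6 = 18 → [18, 2, 3, 1, 4, 6]
insert 7 at 3 → [18, 2, 3, 7, 1, 4, 6]
append lst[0]+lst[6] = 18+6 = 24 → [18, 2, 3, 7, 1, 4, 6, 24]
append lst[-1]+lst[6] = 24+6 = 30 → [18, 2, 3, 7, 1, 4, 6, 24, 30]
lst[5] = 9 → [18, 2, 3, 7, 1, 9, 6, 24, 30]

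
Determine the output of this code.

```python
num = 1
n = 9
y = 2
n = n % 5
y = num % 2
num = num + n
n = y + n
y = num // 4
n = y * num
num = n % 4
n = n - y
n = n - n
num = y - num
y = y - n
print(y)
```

n = 9%5 = 4
y = 1%2 = 1
num = 1+4 = 5
n = 1+4 = 5
y = 5//4 = 1
n = 1*5 = 5
num = 5%4 = 1
n = 5-1 = 4
n = 4-4 = 0
num = 1-1 = 0
y = 1-0 = 1

1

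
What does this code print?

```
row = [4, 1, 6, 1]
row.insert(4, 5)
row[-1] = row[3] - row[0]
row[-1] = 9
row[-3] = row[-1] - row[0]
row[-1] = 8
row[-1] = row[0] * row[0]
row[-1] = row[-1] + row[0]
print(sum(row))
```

31

insert 5 at 4 → [4, 1, 6, 1, 5]
row[-1] = row[3]-row[0] = 1-4 = -3 → [4, 1, 6, 1, -3]
row[-1] = 9 → [4, 1, 6, 1, 9]
row[-3] = row[-1]-row[0] = 9-4 = 5 → [4, 1, 5, 1, 9]
row[-1] = 8 → [4, 1, 5, 1, 8]
row[-1] = row[0]*row[0] = 4*4 = 16 → [4, 1, 5, 1, 16]
row[-1] = row[-1]+row[0] = 16+4 = 20 → [4, 1, 5, 1, 20]
sum = 31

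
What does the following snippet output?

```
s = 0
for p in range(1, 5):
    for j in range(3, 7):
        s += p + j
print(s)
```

112

p=1,j=3: s = 0+4 = 4
p=1,j=4: s = 4+5 = 9
p=1,j=5: s = 9+6 = 15
p=1,j=6: s = 15+7 = 22
p=2,j=3: s = 22+5 = 27
p=2,j=4: s = 27+6 = 33
p=2,j=5: s = 33+7 = 40
p=2,j=6: s = 40+8 = 48
p=3,j=3: s = 48+6 = 54
p=3,j=4: s = 54+7 = 61
p=3,j=5: s = 61+8 = 69
p=3,j=6: s = 69+9 = 78
p=4,j=3: s = 78+7 = 85
p=4,j=4: s = 85+8 = 93
p=4,j=5: s = 93+9 = 102
p=4,j=6: s = 102+10 = 112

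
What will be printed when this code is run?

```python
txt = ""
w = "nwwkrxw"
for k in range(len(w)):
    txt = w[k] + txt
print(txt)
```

wxrkwwn

k=0: prepend 'n' → 'n'
k=1: prepend 'w' → 'wn'
k=2: prepend 'w' → 'wwn'
k=3: prepend 'k' → 'kwwn'
k=4: prepend 'r' → 'rkwwn'
k=5: prepend 'x' → 'xrkwwn'
k=6: prepend 'w' → 'wxrkwwn'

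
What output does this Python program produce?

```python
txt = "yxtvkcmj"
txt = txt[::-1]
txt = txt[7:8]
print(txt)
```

y

reverse → 'jmckvtxy'
slice [7:8] → 'y'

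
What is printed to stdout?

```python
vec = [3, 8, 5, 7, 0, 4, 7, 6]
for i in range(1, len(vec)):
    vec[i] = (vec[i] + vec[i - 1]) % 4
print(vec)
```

i=1: vec[1] = (8+3)%4 = 3 → [3, 3, 5, 7, 0, 4, 7, 6]
i=2: vec[2] = (5+3)%4 = 0 → [3, 3, 0, 7, 0, 4, 7, 6]
i=3: vec[3] = (7+0)%4 = 3 → [3, 3, 0, 3, 0, 4, 7, 6]
i=4: vec[4] = (0+3)%4 = 3 → [3, 3, 0, 3, 3, 4, 7, 6]
i=5: vec[5] = (4+3)%4 = 3 → [3, 3, 0, 3, 3, 3, 7, 6]
i=6: vec[6] = (7+3)%4 = 2 → [3, 3, 0, 3, 3, 3, 2, 6]
i=7: vec[7] = (6+2)%4 = 0 → [3, 3, 0, 3, 3, 3, 2, 0]

[3, 3, 0, 3, 3, 3, 2, 0]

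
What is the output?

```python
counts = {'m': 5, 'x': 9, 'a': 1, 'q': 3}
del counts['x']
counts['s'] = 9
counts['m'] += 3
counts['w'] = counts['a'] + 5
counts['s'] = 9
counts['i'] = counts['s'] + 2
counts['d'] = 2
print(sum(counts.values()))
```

del 'x' → {'m': 5, 'a': 1, 'q': 3}
counts['s'] = 9 → {'m': 5, 'a': 1, 'q': 3, 's': 9}
counts['m'] = 5+3 = 8 → {'m': 8, 'a': 1, 'q': 3, 's': 9}
counts['w'] = counts['a']+5 = 6 → {'m': 8, 'a': 1, 'q': 3, 's': 9, 'w': 6}
counts['s'] = 9 → {'m': 8, 'a': 1, 'q': 3, 's': 9, 'w': 6}
counts['i'] = counts['s']+2 = 11 → {'m': 8, 'a': 1, 'q': 3, 's': 9, 'w': 6, 'i': 11}
counts['d'] = 2 → {'m': 8, 'a': 1, 'q': 3, 's': 9, 'w': 6, 'i': 11, 'd': 2}
sum of values = 40

40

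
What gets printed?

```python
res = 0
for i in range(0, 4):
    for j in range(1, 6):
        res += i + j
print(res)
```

i=0,j=1: res = 0+1 = 1
i=0,j=2: res = 1+2 = 3
i=0,j=3: res = 3+3 = 6
i=0,j=4: res = 6+4 = 10
i=0,j=5: res = 10+5 = 15
i=1,j=1: res = 15+2 = 17
i=1,j=2: res = 17+3 = 20
i=1,j=3: res = 20+4 = 24
i=1,j=4: res = 24+5 = 29
i=1,j=5: res = 29+6 = 35
i=2,j=1: res = 35+3 = 38
i=2,j=2: res = 38+4 = 42
i=2,j=3: res = 42+5 = 47
i=2,j=4: res = 47+6 = 53
i=2,j=5: res = 53+7 = 60
i=3,j=1: res = 60+4 = 64
i=3,j=2: res = 64+5 = 69
i=3,j=3: res = 69+6 = 75
i=3,j=4: res = 75+7 = 82
i=3,j=5: res = 82+8 = 90

90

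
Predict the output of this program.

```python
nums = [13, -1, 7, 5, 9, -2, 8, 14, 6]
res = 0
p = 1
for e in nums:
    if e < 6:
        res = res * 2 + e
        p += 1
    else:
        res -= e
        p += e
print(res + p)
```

-113

e=13: not <6, res = 0-13 = -13; p=14
e=-1: <6, res = (-13)*2+(-1) = -27; p=15
e=7: not <6, res = (-27)-7 = -34; p=22
e=5: <6, res = (-34)*2+5 = -63; p=23
e=9: not <6, res = (-63)-9 = -72; p=32
e=-2: <6, res = (-72)*2+(-2) = -146; p=33
e=8: not <6, res = (-146)-8 = -154; p=41
e=14: not <6, res = (-154)-14 = -168; p=55
e=6: not <6, res = (-168)-6 = -174; p=61
res+p = (-174)+61 = -113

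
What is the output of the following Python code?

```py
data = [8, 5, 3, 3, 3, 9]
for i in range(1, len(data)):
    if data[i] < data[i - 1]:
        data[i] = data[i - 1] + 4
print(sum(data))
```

i=1: 5<8, data[1] = 8+4 = 12 → [8, 12, 3, 3, 3, 9]
i=2: 3<12, data[2] = 12+4 = 16 → [8, 12, 16, 3, 3, 9]
i=3: 3<16, data[3] = 16+4 = 20 → [8, 12, 16, 20, 3, 9]
i=4: 3<20, data[4] = 20+4 = 24 → [8, 12, 16, 20, 24, 9]
i=5: 9<24, data[5] = 24+4 = 28 → [8, 12, 16, 20, 24, 28]
sum = 108

108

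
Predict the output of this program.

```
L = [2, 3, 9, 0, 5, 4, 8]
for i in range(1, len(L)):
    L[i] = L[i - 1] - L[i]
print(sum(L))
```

i=1: L[1] = 2-3 = -1 → [2, -1, 9, 0, 5, 4, 8]
i=2: L[2] = (-1)-9 = -10 → [2, -1, -10, 0, 5, 4, 8]
i=3: L[3] = (-10)-0 = -10 → [2, -1, -10, -10, 5, 4, 8]
i=4: L[4] = (-10)-5 = -15 → [2, -1, -10, -10, -15, 4, 8]
i=5: L[5] = (-15)-4 = -19 → [2, -1, -10, -10, -15, -19, 8]
i=6: L[6] = (-19)-8 = -27 → [2, -1, -10, -10, -15, -19, -27]
sum = -80

-80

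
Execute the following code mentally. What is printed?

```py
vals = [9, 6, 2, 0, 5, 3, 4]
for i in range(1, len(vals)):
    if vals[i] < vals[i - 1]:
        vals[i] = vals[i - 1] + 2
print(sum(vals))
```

i=1: 6<9, vals[1] = 9+2 = 11 → [9, 11, 2, 0, 5, 3, 4]
i=2: 2<11, vals[2] = 11+2 = 13 → [9, 11, 13, 0, 5, 3, 4]
i=3: 0<13, vals[3] = 13+2 = 15 → [9, 11, 13, 15, 5, 3, 4]
i=4: 5<15, vals[4] = 15+2 = 17 → [9, 11, 13, 15, 17, 3, 4]
i=5: 3<17, vals[5] = 17+2 = 19 → [9, 11, 13, 15, 17, 19, 4]
i=6: 4<19, vals[6] = 19+2 = 21 → [9, 11, 13, 15, 17, 19, 21]
sum = 105

105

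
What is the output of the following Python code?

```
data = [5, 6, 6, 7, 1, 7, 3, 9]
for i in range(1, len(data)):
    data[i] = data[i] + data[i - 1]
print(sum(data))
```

193

i=1: data[1] = 6+5 = 11 → [5, 11, 6, 7, 1, 7, 3, 9]
i=2: data[2] = 6+11 = 17 → [5, 11, 17, 7, 1, 7, 3, 9]
i=3: data[3] = 7+17 = 24 → [5, 11, 17, 24, 1, 7, 3, 9]
i=4: data[4] = 1+24 = 25 → [5, 11, 17, 24, 25, 7, 3, 9]
i=5: data[5] = 7+25 = 32 → [5, 11, 17, 24, 25, 32, 3, 9]
i=6: data[6] = 3+32 = 35 → [5, 11, 17, 24, 25, 32, 35, 9]
i=7: data[7] = 9+35 = 44 → [5, 11, 17, 24, 25, 32, 35, 44]
sum = 193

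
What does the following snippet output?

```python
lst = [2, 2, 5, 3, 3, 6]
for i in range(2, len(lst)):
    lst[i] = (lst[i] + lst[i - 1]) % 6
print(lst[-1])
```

i=2: lst[2] = (5+2)%6 = 1 → [2, 2, 1, 3, 3, 6]
i=3: lst[3] = (3+1)%6 = 4 → [2, 2, 1, 4, 3, 6]
i=4: lst[4] = (3+4)%6 = 1 → [2, 2, 1, 4, 1, 6]
i=5: lst[5] = (6+1)%6 = 1 → [2, 2, 1, 4, 1, 1]

1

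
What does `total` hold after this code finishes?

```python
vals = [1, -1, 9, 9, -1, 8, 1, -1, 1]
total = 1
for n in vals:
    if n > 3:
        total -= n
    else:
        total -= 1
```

-31

n=1: not >3, total = 1-1 = 0
n=-1: not >3, total = 0-1 = -1
n=9: >3, total = (-1)-9 = -10
n=9: >3, total = (-10)-9 = -19
n=-1: not >3, total = (-19)-1 = -20
n=8: >3, total = (-20)-8 = -28
n=1: not >3, total = (-28)-1 = -29
n=-1: not >3, total = (-29)-1 = -30
n=1: not >3, total = (-30)-1 = -31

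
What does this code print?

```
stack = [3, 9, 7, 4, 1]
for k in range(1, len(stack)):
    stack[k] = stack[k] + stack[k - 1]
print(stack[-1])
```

k=1: stack[1] = 9+3 = 12 → [3, 12, 7, 4, 1]
k=2: stack[2] = 7+12 = 19 → [3, 12, 19, 4, 1]
k=3: stack[3] = 4+19 = 23 → [3, 12, 19, 23, 1]
k=4: stack[4] = 1+23 = 24 → [3, 12, 19, 23, 24]

24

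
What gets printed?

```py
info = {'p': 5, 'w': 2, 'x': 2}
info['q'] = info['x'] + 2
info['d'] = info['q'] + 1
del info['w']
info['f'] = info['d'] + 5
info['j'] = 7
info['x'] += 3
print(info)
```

{'p': 5, 'x': 5, 'q': 4, 'd': 5, 'f': 10, 'j': 7}

info['q'] = info['x']+2 = 4 → {'p': 5, 'w': 2, 'x': 2, 'q': 4}
info['d'] = info['q']+1 = 5 → {'p': 5, 'w': 2, 'x': 2, 'q': 4, 'd': 5}
del 'w' → {'p': 5, 'x': 2, 'q': 4, 'd': 5}
info['f'] = info['d']+5 = 10 → {'p': 5, 'x': 2, 'q': 4, 'd': 5, 'f': 10}
info['j'] = 7 → {'p': 5, 'x': 2, 'q': 4, 'd': 5, 'f': 10, 'j': 7}
info['x'] = 2+3 = 5 → {'p': 5, 'x': 5, 'q': 4, 'd': 5, 'f': 10, 'j': 7}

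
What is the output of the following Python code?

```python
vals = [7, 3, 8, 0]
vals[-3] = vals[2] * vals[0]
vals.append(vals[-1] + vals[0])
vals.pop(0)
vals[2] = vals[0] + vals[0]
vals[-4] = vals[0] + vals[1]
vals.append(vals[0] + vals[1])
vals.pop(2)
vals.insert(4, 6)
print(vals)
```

vals[-3] = vals[2]*vals[0] = 8*7 = 56 → [7, 56, 8, 0]
append vals[-1]+vals[0] = 0+7 = 7 → [7, 56, 8, 0, 7]
pop(0) removes 7 → [56, 8, 0, 7]
vals[2] = vals[0]+vals[0] = 56+56 = 112 → [56, 8, 112, 7]
vals[-4] = vals[0]+vals[1] = 56+8 = 64 → [64, 8, 112, 7]
append vals[0]+vals[1] = 64+8 = 72 → [64, 8, 112, 7, 72]
pop(2) removes 112 → [64, 8, 7, 72]
insert 6 at 4 → [64, 8, 7, 72, 6]

[64, 8, 7, 72, 6]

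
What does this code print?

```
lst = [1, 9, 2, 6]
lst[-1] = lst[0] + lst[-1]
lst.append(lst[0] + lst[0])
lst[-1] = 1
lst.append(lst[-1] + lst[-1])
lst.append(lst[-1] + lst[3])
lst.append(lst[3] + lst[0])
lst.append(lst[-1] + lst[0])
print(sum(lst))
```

48

lst[-1] = lst[0]+lst[-1] = 1+6 = 7 → [1, 9, 2, 7]
append lst[0]+lst[0] = 1+1 = 2 → [1, 9, 2, 7, 2]
lst[-1] = 1 → [1, 9, 2, 7, 1]
append lst[-1]+lst[-1] = 1+1 = 2 → [1, 9, 2, 7, 1, 2]
append lst[-1]+lst[3] = 2+7 = 9 → [1, 9, 2, 7, 1, 2, 9]
append lst[3]+lst[0] = 7+1 = 8 → [1, 9, 2, 7, 1, 2, 9, 8]
append lst[-1]+lst[0] = 8+1 = 9 → [1, 9, 2, 7, 1, 2, 9, 8, 9]
sum = 48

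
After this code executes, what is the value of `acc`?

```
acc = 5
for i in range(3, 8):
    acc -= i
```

-20

i=3: acc = 5-3 = 2
i=4: acc = 2-4 = -2
i=5: acc = (-2)-5 = -7
i=6: acc = (-7)-6 = -13
i=7: acc = (-13)-7 = -20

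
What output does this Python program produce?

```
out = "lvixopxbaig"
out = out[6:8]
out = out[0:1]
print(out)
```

x

slice [6:8] → 'xb'
slice [0:1] → 'x'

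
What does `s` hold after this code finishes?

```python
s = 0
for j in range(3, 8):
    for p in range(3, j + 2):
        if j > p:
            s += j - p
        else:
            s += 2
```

j=3,p=3: not 3>3, s = 0+2 = 2
j=3,p=4: not 3>4, s = 2+2 = 4
j=4,p=3: 4>3, s = 4+1 = 5
j=4,p=4: not 4>4, s = 5+2 = 7
j=4,p=5: not 4>5, s = 7+2 = 9
j=5,p=3: 5>3, s = 9+2 = 11
j=5,p=4: 5>4, s = 11+1 = 12
j=5,p=5: not 5>5, s = 12+2 = 14
j=5,p=6: not 5>6, s = 14+2 = 16
j=6,p=3: 6>3, s = 16+3 = 19
j=6,p=4: 6>4, s = 19+2 = 21
j=6,p=5: 6>5, s = 21+1 = 22
j=6,p=6: not 6>6, s = 22+2 = 24
j=6,p=7: not 6>7, s = 24+2 = 26
j=7,p=3: 7>3, s = 26+4 = 30
j=7,p=4: 7>4, s = 30+3 = 33
j=7,p=5: 7>5, s = 33+2 = 35
j=7,p=6: 7>6, s = 35+1 = 36
j=7,p=7: not 7>7, s = 36+2 = 38
j=7,p=8: not 7>8, s = 38+2 = 40

40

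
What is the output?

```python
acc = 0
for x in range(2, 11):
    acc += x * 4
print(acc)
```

x=2: acc = 0+2*4 = 8
x=3: acc = 8+3*4 = 20
x=4: acc = 20+4*4 = 36
x=5: acc = 36+5*4 = 56
x=6: acc = 56+6*4 = 80
x=7: acc = 80+7*4 = 108
x=8: acc = 108+8*4 = 140
x=9: acc = 140+9*4 = 176
x=10: acc = 176+10*4 = 216

216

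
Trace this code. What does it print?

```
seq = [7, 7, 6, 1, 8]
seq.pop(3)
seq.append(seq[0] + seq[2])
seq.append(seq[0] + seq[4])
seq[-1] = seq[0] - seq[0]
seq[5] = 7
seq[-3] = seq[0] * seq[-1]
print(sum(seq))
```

pop(3) removes 1 → [7, 7, 6, 8]
append seq[0]+seq[2] = 7+6 = 13 → [7, 7, 6, 8, 13]
append seq[0]+seq[4] = 7+13 = 20 → [7, 7, 6, 8, 13, 20]
seq[-1] = seq[0]-seq[0] = 7-7 = 0 → [7, 7, 6, 8, 13, 0]
seq[5] = 7 → [7, 7, 6, 8, 13, 7]
seq[-3] = seq[0]*seq[-1] = 7*7 = 49 → [7, 7, 6, 49, 13, 7]
sum = 89

89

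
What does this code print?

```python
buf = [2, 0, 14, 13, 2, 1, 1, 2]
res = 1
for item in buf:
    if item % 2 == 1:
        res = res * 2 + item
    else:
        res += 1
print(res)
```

item=2: not odd, res = 1+1 = 2
item=0: not odd, res = 2+1 = 3
item=14: not odd, res = 3+1 = 4
item=13: odd, res = 4*2+13 = 21
item=2: not odd, res = 21+1 = 22
item=1: odd, res = 22*2+1 = 45
item=1: odd, res = 45*2+1 = 91
item=2: not odd, res = 91+1 = 92

92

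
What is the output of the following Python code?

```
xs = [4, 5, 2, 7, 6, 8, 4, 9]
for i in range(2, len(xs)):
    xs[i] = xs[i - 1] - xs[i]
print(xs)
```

i=2: xs[2] = 5-2 = 3 → [4, 5, 3, 7, 6, 8, 4, 9]
i=3: xs[3] = 3-7 = -4 → [4, 5, 3, -4, 6, 8, 4, 9]
i=4: xs[4] = (-4)-6 = -10 → [4, 5, 3, -4, -10, 8, 4, 9]
i=5: xs[5] = (-10)-8 = -18 → [4, 5, 3, -4, -10, -18, 4, 9]
i=6: xs[6] = (-18)-4 = -22 → [4, 5, 3, -4, -10, -18, -22, 9]
i=7: xs[7] = (-22)-9 = -31 → [4, 5, 3, -4, -10, -18, -22, -31]

[4, 5, 3, -4, -10, -18, -22, -31]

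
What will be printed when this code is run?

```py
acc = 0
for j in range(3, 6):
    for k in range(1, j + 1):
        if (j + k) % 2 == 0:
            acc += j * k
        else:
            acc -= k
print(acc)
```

j=3,k=1: even sum, acc = 0+3 = 3
j=3,k=2: odd sum, acc = 3-2 = 1
j=3,k=3: even sum, acc = 1+9 = 10
j=4,k=1: odd sum, acc = 10-1 = 9
j=4,k=2: even sum, acc = 9+8 = 17
j=4,k=3: odd sum, acc = 17-3 = 14
j=4,k=4: even sum, acc = 14+16 = 30
j=5,k=1: even sum, acc = 30+5 = 35
j=5,k=2: odd sum, acc = 35-2 = 33
j=5,k=3: even sum, acc = 33+15 = 48
j=5,k=4: odd sum, acc = 48-4 = 44
j=5,k=5: even sum, acc = 44+25 = 69

69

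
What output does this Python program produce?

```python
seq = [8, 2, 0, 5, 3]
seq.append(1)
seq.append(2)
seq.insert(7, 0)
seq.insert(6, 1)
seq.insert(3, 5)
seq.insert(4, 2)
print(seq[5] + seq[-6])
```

append 1 → [8, 2, 0, 5, 3, 1]
append 2 → [8, 2, 0, 5, 3, 1, 2]
insert 0 at 7 → [8, 2, 0, 5, 3, 1, 2, 0]
insert 1 at 6 → [8, 2, 0, 5, 3, 1, 1, 2, 0]
insert 5 at 3 → [8, 2, 0, 5, 5, 3, 1, 1, 2, 0]
insert 2 at 4 → [8, 2, 0, 5, 2, 5, 3, 1, 1, 2, 0]
seq[5]+seq[-6] = 5+5 = 10

10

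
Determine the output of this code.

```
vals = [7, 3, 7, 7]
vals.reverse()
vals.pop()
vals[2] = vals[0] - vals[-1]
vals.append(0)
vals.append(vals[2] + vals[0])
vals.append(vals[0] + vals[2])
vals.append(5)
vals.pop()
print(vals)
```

reverse → [7, 7, 3, 7]
pop() removes 7 → [7, 7, 3]
vals[2] = vals[0]-vals[-1] = 7-3 = 4 → [7, 7, 4]
append 0 → [7, 7, 4, 0]
append vals[2]+vals[0] = 4+7 = 11 → [7, 7, 4, 0, 11]
append vals[0]+vals[2] = 7+4 = 11 → [7, 7, 4, 0, 11, 11]
append 5 → [7, 7, 4, 0, 11, 11, 5]
pop() removes 5 → [7, 7, 4, 0, 11, 11]

[7, 7, 4, 0, 11, 11]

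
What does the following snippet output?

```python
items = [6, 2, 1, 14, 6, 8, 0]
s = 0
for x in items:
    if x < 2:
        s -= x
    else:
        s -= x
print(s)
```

-37

x=6: not <2, s = 0-6 = -6
x=2: not <2, s = (-6)-2 = -8
x=1: <2, s = (-8)-1 = -9
x=14: not <2, s = (-9)-14 = -23
x=6: not <2, s = (-23)-6 = -29
x=8: not <2, s = (-29)-8 = -37
x=0: <2, s = (-37)-0 = -37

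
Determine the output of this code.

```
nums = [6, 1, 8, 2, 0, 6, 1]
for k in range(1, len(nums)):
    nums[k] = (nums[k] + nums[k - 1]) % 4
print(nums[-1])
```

0

k=1: nums[1] = (1+6)%4 = 3 → [6, 3, 8, 2, 0, 6, 1]
k=2: nums[2] = (8+3)%4 = 3 → [6, 3, 3, 2, 0, 6, 1]
k=3: nums[3] = (2+3)%4 = 1 → [6, 3, 3, 1, 0, 6, 1]
k=4: nums[4] = (0+1)%4 = 1 → [6, 3, 3, 1, 1, 6, 1]
k=5: nums[5] = (6+1)%4 = 3 → [6, 3, 3, 1, 1, 3, 1]
k=6: nums[6] = (1+3)%4 = 0 → [6, 3, 3, 1, 1, 3, 0]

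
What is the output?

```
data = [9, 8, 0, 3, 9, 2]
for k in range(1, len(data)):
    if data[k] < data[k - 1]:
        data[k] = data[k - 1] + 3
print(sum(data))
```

99

k=1: 8<9, data[1] = 9+3 = 12 → [9, 12, 0, 3, 9, 2]
k=2: 0<12, data[2] = 12+3 = 15 → [9, 12, 15, 3, 9, 2]
k=3: 3<15, data[3] = 15+3 = 18 → [9, 12, 15, 18, 9, 2]
k=4: 9<18, data[4] = 18+3 = 21 → [9, 12, 15, 18, 21, 2]
k=5: 2<21, data[5] = 21+3 = 24 → [9, 12, 15, 18, 21, 24]
sum = 99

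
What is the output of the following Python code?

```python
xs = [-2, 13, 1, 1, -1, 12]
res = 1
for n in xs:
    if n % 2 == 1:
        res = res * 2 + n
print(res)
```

125

n=-2: not odd
n=13: odd, res = 1*2+13 = 15
n=1: odd, res = 15*2+1 = 31
n=1: odd, res = 31*2+1 = 63
n=-1: odd, res = 63*2+(-1) = 125
n=12: not odd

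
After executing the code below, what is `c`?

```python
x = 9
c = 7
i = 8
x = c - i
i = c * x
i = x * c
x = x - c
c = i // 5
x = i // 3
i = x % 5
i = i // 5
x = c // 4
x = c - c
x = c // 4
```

-2

x = 7-8 = -1
i = 7*(-1) = -7
i = (-1)*7 = -7
x = (-1)-7 = -8
c = (-7)//5 = -2
x = (-7)//3 = -3
i = (-3)%5 = 2
i = 2//5 = 0
x = (-2)//4 = -1
x = (-2)-(-2) = 0
x = (-2)//4 = -1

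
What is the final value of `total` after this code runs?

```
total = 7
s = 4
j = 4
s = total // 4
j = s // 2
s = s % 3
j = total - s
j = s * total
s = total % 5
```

7

s = 7//4 = 1
j = 1//2 = 0
s = 1%3 = 1
j = 7-1 = 6
j = 1*7 = 7
s = 7%5 = 2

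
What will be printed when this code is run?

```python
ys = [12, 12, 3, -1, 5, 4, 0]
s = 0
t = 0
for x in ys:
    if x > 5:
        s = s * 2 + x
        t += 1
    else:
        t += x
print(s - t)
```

x=12: >5, s = 0*2+12 = 12; t=1
x=12: >5, s = 12*2+12 = 36; t=2
x=3: not >5; t=5
x=-1: not >5; t=4
x=5: not >5; t=9
x=4: not >5; t=13
x=0: not >5; t=13
s-t = 36-13 = 23

23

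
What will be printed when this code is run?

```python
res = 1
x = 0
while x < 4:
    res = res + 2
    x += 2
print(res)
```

5

x=0: res = 1+2 = 3
x=2: res = 3+2 = 5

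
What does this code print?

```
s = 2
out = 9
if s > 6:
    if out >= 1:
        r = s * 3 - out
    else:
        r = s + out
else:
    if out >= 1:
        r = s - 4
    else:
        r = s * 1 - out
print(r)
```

s=2, out=9
s > 6 is False; out >= 1 is True
→ r = s - 4 = -2

-2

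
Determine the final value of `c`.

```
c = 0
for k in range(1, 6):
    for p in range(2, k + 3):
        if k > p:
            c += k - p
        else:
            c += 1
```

24

k=1,p=2: not 1>2, c = 0+1 = 1
k=1,p=3: not 1>3, c = 1+1 = 2
k=2,p=2: not 2>2, c = 2+1 = 3
k=2,p=3: not 2>3, c = 3+1 = 4
k=2,p=4: not 2>4, c = 4+1 = 5
k=3,p=2: 3>2, c = 5+1 = 6
k=3,p=3: not 3>3, c = 6+1 = 7
k=3,p=4: not 3>4, c = 7+1 = 8
k=3,p=5: not 3>5, c = 8+1 = 9
k=4,p=2: 4>2, c = 9+2 = 11
k=4,p=3: 4>3, c = 11+1 = 12
k=4,p=4: not 4>4, c = 12+1 = 13
k=4,p=5: not 4>5, c = 13+1 = 14
k=4,p=6: not 4>6, c = 14+1 = 15
k=5,p=2: 5>2, c = 15+3 = 18
k=5,p=3: 5>3, c = 18+2 = 20
k=5,p=4: 5>4, c = 20+1 = 21
k=5,p=5: not 5>5, c = 21+1 = 22
k=5,p=6: not 5>6, c = 22+1 = 23
k=5,p=7: not 5>7, c = 23+1 = 24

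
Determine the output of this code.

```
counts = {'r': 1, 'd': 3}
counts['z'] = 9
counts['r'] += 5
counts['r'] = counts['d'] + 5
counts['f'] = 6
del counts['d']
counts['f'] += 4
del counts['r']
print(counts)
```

counts['z'] = 9 → {'r': 1, 'd': 3, 'z': 9}
counts['r'] = 1+5 = 6 → {'r': 6, 'd': 3, 'z': 9}
counts['r'] = counts['d']+5 = 8 → {'r': 8, 'd': 3, 'z': 9}
counts['f'] = 6 → {'r': 8, 'd': 3, 'z': 9, 'f': 6}
del 'd' → {'r': 8, 'z': 9, 'f': 6}
counts['f'] = 6+4 = 10 → {'r': 8, 'z': 9, 'f': 10}
del 'r' → {'z': 9, 'f': 10}

{'z': 9, 'f': 10}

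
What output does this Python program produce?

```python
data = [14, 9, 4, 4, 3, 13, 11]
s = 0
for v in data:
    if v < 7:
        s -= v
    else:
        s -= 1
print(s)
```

-15

v=14: not <7, s = 0-1 = -1
v=9: not <7, s = (-1)-1 = -2
v=4: <7, s = (-2)-4 = -6
v=4: <7, s = (-6)-4 = -10
v=3: <7, s = (-10)-3 = -13
v=13: not <7, s = (-13)-1 = -14
v=11: not <7, s = (-14)-1 = -15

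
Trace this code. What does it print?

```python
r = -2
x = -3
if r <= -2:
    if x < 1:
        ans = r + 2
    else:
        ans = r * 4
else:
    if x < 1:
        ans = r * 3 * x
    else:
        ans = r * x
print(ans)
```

r=-2, x=-3
r <= -2 is True; x < 1 is True
→ ans = r + 2 = 0

0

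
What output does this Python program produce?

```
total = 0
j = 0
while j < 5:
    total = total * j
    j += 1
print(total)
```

j=0: total = 0*0 = 0
j=1: total = 0*1 = 0
j=2: total = 0*2 = 0
j=3: total = 0*3 = 0
j=4: total = 0*4 = 0

0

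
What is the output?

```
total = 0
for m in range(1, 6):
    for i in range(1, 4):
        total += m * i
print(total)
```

m=1,i=1: total = 0+1 = 1
m=1,i=2: total = 1+2 = 3
m=1,i=3: total = 3+3 = 6
m=2,i=1: total = 6+2 = 8
m=2,i=2: total = 8+4 = 12
m=2,i=3: total = 12+6 = 18
m=3,i=1: total = 18+3 = 21
m=3,i=2: total = 21+6 = 27
m=3,i=3: total = 27+9 = 36
m=4,i=1: total = 36+4 = 40
m=4,i=2: total = 40+8 = 48
m=4,i=3: total = 48+12 = 60
m=5,i=1: total = 60+5 = 65
m=5,i=2: total = 65+10 = 75
m=5,i=3: total = 75+15 = 90

90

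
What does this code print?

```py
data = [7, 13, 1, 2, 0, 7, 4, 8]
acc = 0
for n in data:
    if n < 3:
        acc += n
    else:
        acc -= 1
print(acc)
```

n=7: not <3, acc = 0-1 = -1
n=13: not <3, acc = (-1)-1 = -2
n=1: <3, acc = (-2)+1 = -1
n=2: <3, acc = (-1)+2 = 1
n=0: <3, acc = 1+0 = 1
n=7: not <3, acc = 1-1 = 0
n=4: not <3, acc = 0-1 = -1
n=8: not <3, acc = (-1)-1 = -2

-2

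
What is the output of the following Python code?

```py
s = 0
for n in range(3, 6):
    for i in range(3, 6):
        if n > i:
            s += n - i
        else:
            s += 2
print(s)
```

16

n=3,i=3: not 3>3, s = 0+2 = 2
n=3,i=4: not 3>4, s = 2+2 = 4
n=3,i=5: not 3>5, s = 4+2 = 6
n=4,i=3: 4>3, s = 6+1 = 7
n=4,i=4: not 4>4, s = 7+2 = 9
n=4,i=5: not 4>5, s = 9+2 = 11
n=5,i=3: 5>3, s = 11+2 = 13
n=5,i=4: 5>4, s = 13+1 = 14
n=5,i=5: not 5>5, s = 14+2 = 16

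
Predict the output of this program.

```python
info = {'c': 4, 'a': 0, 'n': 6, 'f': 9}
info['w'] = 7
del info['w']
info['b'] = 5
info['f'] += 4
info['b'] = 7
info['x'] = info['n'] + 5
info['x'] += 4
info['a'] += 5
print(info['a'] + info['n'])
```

info['w'] = 7 → {'c': 4, 'a': 0, 'n': 6, 'f': 9, 'w': 7}
del 'w' → {'c': 4, 'a': 0, 'n': 6, 'f': 9}
info['b'] = 5 → {'c': 4, 'a': 0, 'n': 6, 'f': 9, 'b': 5}
info['f'] = 9+4 = 13 → {'c': 4, 'a': 0, 'n': 6, 'f': 13, 'b': 5}
info['b'] = 7 → {'c': 4, 'a': 0, 'n': 6, 'f': 13, 'b': 7}
info['x'] = info['n']+5 = 11 → {'c': 4, 'a': 0, 'n': 6, 'f': 13, 'b': 7, 'x': 11}
info['x'] = 11+4 = 15 → {'c': 4, 'a': 0, 'n': 6, 'f': 13, 'b': 7, 'x': 15}
info['a'] = 0+5 = 5 → {'c': 4, 'a': 5, 'n': 6, 'f': 13, 'b': 7, 'x': 15}
info['a']+info['n'] = 5+6 = 11

11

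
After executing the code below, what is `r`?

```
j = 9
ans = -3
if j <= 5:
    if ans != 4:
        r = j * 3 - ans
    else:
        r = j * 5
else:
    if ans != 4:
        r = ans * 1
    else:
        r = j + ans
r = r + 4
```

1

j=9, ans=-3
j <= 5 is False; ans != 4 is True
→ r = ans * 1 = -3
r = (-3)+4 = 1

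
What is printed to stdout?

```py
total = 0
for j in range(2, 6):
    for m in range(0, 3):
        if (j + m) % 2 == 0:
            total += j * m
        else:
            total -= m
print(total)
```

14

j=2,m=0: even sum, total = 0+0 = 0
j=2,m=1: odd sum, total = 0-1 = -1
j=2,m=2: even sum, total = (-1)+4 = 3
j=3,m=0: odd sum, total = 3-0 = 3
j=3,m=1: even sum, total = 3+3 = 6
j=3,m=2: odd sum, total = 6-2 = 4
j=4,m=0: even sum, total = 4+0 = 4
j=4,m=1: odd sum, total = 4-1 = 3
j=4,m=2: even sum, total = 3+8 = 11
j=5,m=0: odd sum, total = 11-0 = 11
j=5,m=1: even sum, total = 11+5 = 16
j=5,m=2: odd sum, total = 16-2 = 14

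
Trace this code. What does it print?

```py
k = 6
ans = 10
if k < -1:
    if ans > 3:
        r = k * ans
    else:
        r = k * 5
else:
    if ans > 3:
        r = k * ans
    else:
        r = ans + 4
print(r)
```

60

k=6, ans=10
k < -1 is False; ans > 3 is True
→ r = k * ans = 60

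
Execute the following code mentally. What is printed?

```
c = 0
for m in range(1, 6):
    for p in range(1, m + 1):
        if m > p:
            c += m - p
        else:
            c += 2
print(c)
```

m=1,p=1: not 1>1, c = 0+2 = 2
m=2,p=1: 2>1, c = 2+1 = 3
m=2,p=2: not 2>2, c = 3+2 = 5
m=3,p=1: 3>1, c = 5+2 = 7
m=3,p=2: 3>2, c = 7+1 = 8
m=3,p=3: not 3>3, c = 8+2 = 10
m=4,p=1: 4>1, c = 10+3 = 13
m=4,p=2: 4>2, c = 13+2 = 15
m=4,p=3: 4>3, c = 15+1 = 16
m=4,p=4: not 4>4, c = 16+2 = 18
m=5,p=1: 5>1, c = 18+4 = 22
m=5,p=2: 5>2, c = 22+3 = 25
m=5,p=3: 5>3, c = 25+2 = 27
m=5,p=4: 5>4, c = 27+1 = 28
m=5,p=5: not 5>5, c = 28+2 = 30

30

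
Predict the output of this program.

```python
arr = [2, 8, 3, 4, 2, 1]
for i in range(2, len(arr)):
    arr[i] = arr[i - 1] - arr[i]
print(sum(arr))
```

i=2: arr[2] = 8-3 = 5 → [2, 8, 5, 4, 2, 1]
i=3: arr[3] = 5-4 = 1 → [2, 8, 5, 1, 2, 1]
i=4: arr[4] = 1-2 = -1 → [2, 8, 5, 1, -1, 1]
i=5: arr[5] = (-1)-1 = -2 → [2, 8, 5, 1, -1, -2]
sum = 13

13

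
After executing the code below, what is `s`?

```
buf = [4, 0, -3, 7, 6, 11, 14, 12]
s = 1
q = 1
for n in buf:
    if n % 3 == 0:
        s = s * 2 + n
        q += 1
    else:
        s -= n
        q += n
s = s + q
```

-73

n=4: not %3==0, s = 1-4 = -3; q=5
n=0: %3==0, s = (-3)*2+0 = -6; q=6
n=-3: %3==0, s = (-6)*2+(-3) = -15; q=7
n=7: not %3==0, s = (-15)-7 = -22; q=14
n=6: %3==0, s = (-22)*2+6 = -38; q=15
n=11: not %3==0, s = (-38)-11 = -49; q=26
n=14: not %3==0, s = (-49)-14 = -63; q=40
n=12: %3==0, s = (-63)*2+12 = -114; q=41
s+q = (-114)+41 = -73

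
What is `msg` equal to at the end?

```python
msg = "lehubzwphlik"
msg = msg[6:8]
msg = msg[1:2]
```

'p'

slice [6:8] → 'wp'
slice [1:2] → 'p'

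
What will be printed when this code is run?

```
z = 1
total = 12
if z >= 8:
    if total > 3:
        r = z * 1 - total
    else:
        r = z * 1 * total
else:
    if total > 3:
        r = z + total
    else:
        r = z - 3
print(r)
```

13

z=1, total=12
z >= 8 is False; total > 3 is True
→ r = z + total = 13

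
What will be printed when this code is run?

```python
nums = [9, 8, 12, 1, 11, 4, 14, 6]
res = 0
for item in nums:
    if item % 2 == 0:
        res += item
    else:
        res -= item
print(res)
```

23

item=9: not even, res = 0-9 = -9
item=8: even, res = (-9)+8 = -1
item=12: even, res = (-1)+12 = 11
item=1: not even, res = 11-1 = 10
item=11: not even, res = 10-11 = -1
item=4: even, res = (-1)+4 = 3
item=14: even, res = 3+14 = 17
item=6: even, res = 17+6 = 23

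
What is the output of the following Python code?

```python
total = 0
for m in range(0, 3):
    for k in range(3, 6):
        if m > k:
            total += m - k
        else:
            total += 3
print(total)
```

m=0,k=3: not 0>3, total = 0+3 = 3
m=0,k=4: not 0>4, total = 3+3 = 6
m=0,k=5: not 0>5, total = 6+3 = 9
m=1,k=3: not 1>3, total = 9+3 = 12
m=1,k=4: not 1>4, total = 12+3 = 15
m=1,k=5: not 1>5, total = 15+3 = 18
m=2,k=3: not 2>3, total = 18+3 = 21
m=2,k=4: not 2>4, total = 21+3 = 24
m=2,k=5: not 2>5, total = 24+3 = 27

27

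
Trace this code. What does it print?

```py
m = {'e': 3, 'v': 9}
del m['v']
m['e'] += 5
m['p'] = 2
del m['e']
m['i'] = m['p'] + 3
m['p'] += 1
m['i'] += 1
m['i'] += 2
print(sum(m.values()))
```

11

del 'v' → {'e': 3}
m['e'] = 3+5 = 8 → {'e': 8}
m['p'] = 2 → {'e': 8, 'p': 2}
del 'e' → {'p': 2}
m['i'] = m['p']+3 = 5 → {'p': 2, 'i': 5}
m['p'] = 2+1 = 3 → {'p': 3, 'i': 5}
m['i'] = 5+1 = 6 → {'p': 3, 'i': 6}
m['i'] = 6+2 = 8 → {'p': 3, 'i': 8}
sum of values = 11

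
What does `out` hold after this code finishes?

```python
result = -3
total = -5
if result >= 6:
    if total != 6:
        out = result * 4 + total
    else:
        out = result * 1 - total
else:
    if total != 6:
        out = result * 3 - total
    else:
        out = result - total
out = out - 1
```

-5

result=-3, total=-5
result >= 6 is False; total != 6 is True
→ out = result * 3 - total = -4
out = (-4)-1 = -5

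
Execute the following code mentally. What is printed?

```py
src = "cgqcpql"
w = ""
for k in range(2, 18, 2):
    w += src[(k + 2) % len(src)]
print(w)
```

k=2: add src[4]='p' → 'p'
k=4: add src[6]='l' → 'pl'
k=6: add src[1]='g' → 'plg'
k=8: add src[3]='c' → 'plgc'
k=10: add src[5]='q' → 'plgcq'
k=12: add src[0]='c' → 'plgcqc'
k=14: add src[2]='q' → 'plgcqcq'
k=16: add src[4]='p' → 'plgcqcqp'

plgcqcqp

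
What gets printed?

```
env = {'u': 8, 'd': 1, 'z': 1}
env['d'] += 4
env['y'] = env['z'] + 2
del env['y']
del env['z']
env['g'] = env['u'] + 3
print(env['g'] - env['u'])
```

env['d'] = 1+4 = 5 → {'u': 8, 'd': 5, 'z': 1}
env['y'] = env['z']+2 = 3 → {'u': 8, 'd': 5, 'z': 1, 'y': 3}
del 'y' → {'u': 8, 'd': 5, 'z': 1}
del 'z' → {'u': 8, 'd': 5}
env['g'] = env['u']+3 = 11 → {'u': 8, 'd': 5, 'g': 11}
env['g']-env['u'] = 11-8 = 3

3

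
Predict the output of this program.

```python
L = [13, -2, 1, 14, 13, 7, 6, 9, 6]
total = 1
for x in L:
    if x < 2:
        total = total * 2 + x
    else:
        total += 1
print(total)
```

11

x=13: not <2, total = 1+1 = 2
x=-2: <2, total = 2*2+(-2) = 2
x=1: <2, total = 2*2+1 = 5
x=14: not <2, total = 5+1 = 6
x=13: not <2, total = 6+1 = 7
x=7: not <2, total = 7+1 = 8
x=6: not <2, total = 8+1 = 9
x=9: not <2, total = 9+1 = 10
x=6: not <2, total = 10+1 = 11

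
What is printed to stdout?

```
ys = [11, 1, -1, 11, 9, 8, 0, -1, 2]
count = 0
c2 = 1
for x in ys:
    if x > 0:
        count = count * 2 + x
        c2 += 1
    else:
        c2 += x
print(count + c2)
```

515

x=11: >0, count = 0*2+11 = 11; c2=2
x=1: >0, count = 11*2+1 = 23; c2=3
x=-1: not >0; c2=2
x=11: >0, count = 23*2+11 = 57; c2=3
x=9: >0, count = 57*2+9 = 123; c2=4
x=8: >0, count = 123*2+8 = 254; c2=5
x=0: not >0; c2=5
x=-1: not >0; c2=4
x=2: >0, count = 254*2+2 = 510; c2=5
count+c2 = 510+5 = 515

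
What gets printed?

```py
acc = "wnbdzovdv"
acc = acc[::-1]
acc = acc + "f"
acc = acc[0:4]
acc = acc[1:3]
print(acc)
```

dv

reverse → 'vdvozdbnw'
+ 'f' → 'vdvozdbnwf'
slice [0:4] → 'vdvo'
slice [1:3] → 'dv'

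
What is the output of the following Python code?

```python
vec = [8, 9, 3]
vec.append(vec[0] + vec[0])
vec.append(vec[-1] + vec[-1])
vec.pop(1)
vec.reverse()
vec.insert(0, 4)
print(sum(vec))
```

63

append vec[0]+vec[0] = 8+8 = 16 → [8, 9, 3, 16]
append vec[-1]+vec[-1] = 16+16 = 32 → [8, 9, 3, 16, 32]
pop(1) removes 9 → [8, 3, 16, 32]
reverse → [32, 16, 3, 8]
insert 4 at 0 → [4, 32, 16, 3, 8]
sum = 63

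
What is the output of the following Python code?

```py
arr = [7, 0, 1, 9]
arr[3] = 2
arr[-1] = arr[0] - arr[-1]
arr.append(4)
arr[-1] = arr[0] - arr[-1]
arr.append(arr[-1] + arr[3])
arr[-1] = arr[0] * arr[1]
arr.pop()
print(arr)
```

[7, 0, 1, 5, 3]

arr[3] = 2 → [7, 0, 1, 2]
arr[-1] = arr[0]-arr[-1] = 7-2 = 5 → [7, 0, 1, 5]
append 4 → [7, 0, 1, 5, 4]
arr[-1] = arr[0]-arr[-1] = 7-4 = 3 → [7, 0, 1, 5, 3]
append arr[-1]+arr[3] = 3+5 = 8 → [7, 0, 1, 5, 3, 8]
arr[-1] = arr[0]*arr[1] = 7*0 = 0 → [7, 0, 1, 5, 3, 0]
pop() removes 0 → [7, 0, 1, 5, 3]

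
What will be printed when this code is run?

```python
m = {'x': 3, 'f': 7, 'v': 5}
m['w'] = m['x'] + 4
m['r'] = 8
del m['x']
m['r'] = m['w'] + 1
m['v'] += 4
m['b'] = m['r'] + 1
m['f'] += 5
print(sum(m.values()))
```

m['w'] = m['x']+4 = 7 → {'x': 3, 'f': 7, 'v': 5, 'w': 7}
m['r'] = 8 → {'x': 3, 'f': 7, 'v': 5, 'w': 7, 'r': 8}
del 'x' → {'f': 7, 'v': 5, 'w': 7, 'r': 8}
m['r'] = m['w']+1 = 8 → {'f': 7, 'v': 5, 'w': 7, 'r': 8}
m['v'] = 5+4 = 9 → {'f': 7, 'v': 9, 'w': 7, 'r': 8}
m['b'] = m['r']+1 = 9 → {'f': 7, 'v': 9, 'w': 7, 'r': 8, 'b': 9}
m['f'] = 7+5 = 12 → {'f': 12, 'v': 9, 'w': 7, 'r': 8, 'b': 9}
sum of values = 45

45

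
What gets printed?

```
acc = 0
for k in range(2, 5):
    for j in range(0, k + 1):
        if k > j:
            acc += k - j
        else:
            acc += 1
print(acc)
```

22

k=2,j=0: 2>0, acc = 0+2 = 2
k=2,j=1: 2>1, acc = 2+1 = 3
k=2,j=2: not 2>2, acc = 3+1 = 4
k=3,j=0: 3>0, acc = 4+3 = 7
k=3,j=1: 3>1, acc = 7+2 = 9
k=3,j=2: 3>2, acc = 9+1 = 10
k=3,j=3: not 3>3, acc = 10+1 = 11
k=4,j=0: 4>0, acc = 11+4 = 15
k=4,j=1: 4>1, acc = 15+3 = 18
k=4,j=2: 4>2, acc = 18+2 = 20
k=4,j=3: 4>3, acc = 20+1 = 21
k=4,j=4: not 4>4, acc = 21+1 = 22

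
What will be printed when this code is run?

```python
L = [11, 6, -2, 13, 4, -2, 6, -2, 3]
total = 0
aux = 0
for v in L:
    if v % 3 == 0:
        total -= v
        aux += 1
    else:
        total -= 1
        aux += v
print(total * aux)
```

-525

v=11: not %3==0, total = 0-1 = -1; aux=11
v=6: %3==0, total = (-1)-6 = -7; aux=12
v=-2: not %3==0, total = (-7)-1 = -8; aux=10
v=13: not %3==0, total = (-8)-1 = -9; aux=23
v=4: not %3==0, total = (-9)-1 = -10; aux=27
v=-2: not %3==0, total = (-10)-1 = -11; aux=25
v=6: %3==0, total = (-11)-6 = -17; aux=26
v=-2: not %3==0, total = (-17)-1 = -18; aux=24
v=3: %3==0, total = (-18)-3 = -21; aux=25
total*aux = (-21)*25 = -525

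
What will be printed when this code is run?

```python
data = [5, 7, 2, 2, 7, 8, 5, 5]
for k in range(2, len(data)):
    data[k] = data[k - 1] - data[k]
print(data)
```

[5, 7, 5, 3, -4, -12, -17, -22]

k=2: data[2] = 7-2 = 5 → [5, 7, 5, 2, 7, 8, 5, 5]
k=3: data[3] = 5-2 = 3 → [5, 7, 5, 3, 7, 8, 5, 5]
k=4: data[4] = 3-7 = -4 → [5, 7, 5, 3, -4, 8, 5, 5]
k=5: data[5] = (-4)-8 = -12 → [5, 7, 5, 3, -4, -12, 5, 5]
k=6: data[6] = (-12)-5 = -17 → [5, 7, 5, 3, -4, -12, -17, 5]
k=7: data[7] = (-17)-5 = -22 → [5, 7, 5, 3, -4, -12, -17, -22]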